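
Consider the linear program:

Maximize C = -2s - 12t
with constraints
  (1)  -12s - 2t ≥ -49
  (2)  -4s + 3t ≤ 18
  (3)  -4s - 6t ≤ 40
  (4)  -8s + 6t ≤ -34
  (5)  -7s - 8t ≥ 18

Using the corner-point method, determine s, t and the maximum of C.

s = 187/32, t = -169/16, maximum C = 1841/16

The optimum lies where -12s - 2t = -49 and -4s - 6t = 40.
Solving simultaneously gives s = 187/32, t = -169/16.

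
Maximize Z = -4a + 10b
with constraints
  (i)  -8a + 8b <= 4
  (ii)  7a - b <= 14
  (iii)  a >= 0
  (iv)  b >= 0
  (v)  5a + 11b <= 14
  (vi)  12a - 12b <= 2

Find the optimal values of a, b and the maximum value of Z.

a = 17/32, b = 33/32, maximum Z = 131/16

Vertices and Z = -4a + 10b:
  (0, 1/2) → Z = 5
  (17/32, 33/32) → Z = 131/16
  (0, 0) → Z = 0
  (1/6, 0) → Z = -2/3
  (95/96, 79/96) → Z = 205/48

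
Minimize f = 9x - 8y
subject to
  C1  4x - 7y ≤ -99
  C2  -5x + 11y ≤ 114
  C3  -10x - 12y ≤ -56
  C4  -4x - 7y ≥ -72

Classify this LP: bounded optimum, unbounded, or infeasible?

The boundaries 4x - 7y = -99 and -5x + 11y = 114 meet at (-97/3, -13/3), but that point violates -10x - 12y ≤ -56. Every candidate vertex is excluded by some other constraint, so the feasible region is empty.

infeasible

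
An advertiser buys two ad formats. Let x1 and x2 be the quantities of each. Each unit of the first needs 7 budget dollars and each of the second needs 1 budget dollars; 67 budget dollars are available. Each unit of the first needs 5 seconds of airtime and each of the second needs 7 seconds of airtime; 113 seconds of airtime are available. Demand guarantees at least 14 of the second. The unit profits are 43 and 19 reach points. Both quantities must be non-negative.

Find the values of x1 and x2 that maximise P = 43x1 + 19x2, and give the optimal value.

The optimum lies where 5x1 + 7x2 = 113 and x2 = 14.
Solving simultaneously gives x1 = 3, x2 = 14.

x1 = 3, x2 = 14, maximum P = 395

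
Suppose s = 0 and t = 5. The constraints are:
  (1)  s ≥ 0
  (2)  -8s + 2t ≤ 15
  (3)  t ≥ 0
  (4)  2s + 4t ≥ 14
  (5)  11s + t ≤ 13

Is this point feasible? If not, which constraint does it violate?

feasible

(1): 0 ≥ 0 ✓
(2): 10 ≤ 15 ✓
(3): 5 ≥ 0 ✓
(4): 20 ≥ 14 ✓
(5): 5 ≤ 13 ✓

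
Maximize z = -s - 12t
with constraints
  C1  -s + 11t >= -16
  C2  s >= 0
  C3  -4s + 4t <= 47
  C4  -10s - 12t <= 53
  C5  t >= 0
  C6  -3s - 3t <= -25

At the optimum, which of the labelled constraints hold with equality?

Corner points and z = -s - 12t:
  (16, 0) → z = -16
  (0, 47/4) → z = -141
  (0, 25/3) → z = -100
  (25/3, 0) → z = -25/3
The feasible region is unbounded (it extends along (11, 1), (1, 1)), but z strictly decreases along every unbounded feasible direction, so there is no improving ray and the maximum is attained at a vertex.

The maximum is at (25/3, 0). Substituting into each constraint, equality holds for C5 and C6; the remaining constraints have slack.

C5 and C6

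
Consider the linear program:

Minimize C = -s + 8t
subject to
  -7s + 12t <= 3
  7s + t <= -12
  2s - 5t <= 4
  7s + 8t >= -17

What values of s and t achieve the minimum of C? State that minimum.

s = -79/49, t = -5/7, minimum C = -201/49

Feasible corners and C = -s + 8t:
  (-21/13, -9/13) → C = -51/13
  (-57/35, -7/10) → C = -139/35
  (-79/49, -5/7) → C = -201/49

At the optimal vertex, 7s + t = -12 and 7s + 8t = -17.
Solving simultaneously gives s = -79/49, t = -5/7.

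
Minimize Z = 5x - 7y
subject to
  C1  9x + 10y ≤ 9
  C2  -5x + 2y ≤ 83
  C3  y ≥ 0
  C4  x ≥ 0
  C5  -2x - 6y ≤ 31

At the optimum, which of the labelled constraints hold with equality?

C1 and C4

Corner points and Z = 5x - 7y:
  (1, 0) → Z = 5
  (0, 9/10) → Z = -63/10
  (0, 0) → Z = 0

The minimum is at (0, 9/10). Substituting into each constraint, equality holds for C1 and C4; the remaining constraints have slack.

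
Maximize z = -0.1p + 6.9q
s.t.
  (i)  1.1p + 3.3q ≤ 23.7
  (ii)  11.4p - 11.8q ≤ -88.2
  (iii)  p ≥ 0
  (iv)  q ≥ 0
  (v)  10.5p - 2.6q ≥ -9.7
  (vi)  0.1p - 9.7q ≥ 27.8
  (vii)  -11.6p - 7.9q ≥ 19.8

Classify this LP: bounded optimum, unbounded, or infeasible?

infeasible

The boundaries 0.1p - 9.7q = 27.8 and -11.6p - 7.9q = 19.8 meet at (2756/11331, -32446/11331), but that point violates 11.4p - 11.8q ≤ -88.2. Every candidate vertex is excluded by some other constraint, so the feasible region is empty.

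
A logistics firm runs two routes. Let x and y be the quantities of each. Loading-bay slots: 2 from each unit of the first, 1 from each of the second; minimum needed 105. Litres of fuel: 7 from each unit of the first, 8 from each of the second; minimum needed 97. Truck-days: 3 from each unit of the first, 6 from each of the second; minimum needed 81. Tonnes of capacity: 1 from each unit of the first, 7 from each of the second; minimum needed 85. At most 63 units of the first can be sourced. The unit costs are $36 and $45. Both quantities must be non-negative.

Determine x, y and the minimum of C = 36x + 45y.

Extreme points and C = 36x + 45y:
  (0, 105) → C = 4725
  (50, 5) → C = 2025
  (63, 22/7) → C = 16866/7
The feasible region is unbounded (it extends along (0, 1)), but C strictly increases along every unbounded feasible direction, so there is no improving ray and the minimum is attained at a vertex.

x = 50, y = 5, minimum C = 2025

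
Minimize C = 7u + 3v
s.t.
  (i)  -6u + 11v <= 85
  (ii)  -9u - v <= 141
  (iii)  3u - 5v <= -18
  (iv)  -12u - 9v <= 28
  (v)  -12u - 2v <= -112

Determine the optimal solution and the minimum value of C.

Vertices and C = 7u + 3v:
  (227/3, 49) → C = 2030/3
  (59/8, 47/4) → C = 695/8
  (262/33, 92/11) → C = 242/3

The binding constraints are 3u - 5v = -18 and -12u - 2v = -112.
Solving simultaneously gives u = 262/33, v = 92/11.

u = 262/33, v = 92/11, minimum C = 242/3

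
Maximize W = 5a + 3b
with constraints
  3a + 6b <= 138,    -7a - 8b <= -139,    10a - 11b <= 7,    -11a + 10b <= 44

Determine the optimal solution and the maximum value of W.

a = 520/31, b = 453/31, maximum W = 3959/31

Feasible corners and W = 5a + 3b:
  (520/31, 453/31) → W = 3959/31
  (93/8, 275/16) → W = 1755/16
  (1585/157, 1341/157) → W = 11948/157
  (519/79, 1837/158) → W = 10701/158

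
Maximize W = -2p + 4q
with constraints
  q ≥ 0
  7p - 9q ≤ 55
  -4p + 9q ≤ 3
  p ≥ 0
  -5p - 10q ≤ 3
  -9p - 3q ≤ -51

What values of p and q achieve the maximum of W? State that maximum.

The optimum lies where -4p + 9q = 3 and -9p - 3q = -51.
Solving simultaneously gives p = 150/31, q = 77/31.

p = 150/31, q = 77/31, maximum W = 8/31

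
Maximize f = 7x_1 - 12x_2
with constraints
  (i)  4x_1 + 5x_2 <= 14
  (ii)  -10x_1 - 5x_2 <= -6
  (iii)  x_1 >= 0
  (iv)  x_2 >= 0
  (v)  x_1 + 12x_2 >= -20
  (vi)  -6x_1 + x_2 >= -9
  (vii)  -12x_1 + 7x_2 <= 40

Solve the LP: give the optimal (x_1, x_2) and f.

Feasible corners and f = 7x_1 - 12x_2:
  (0, 14/5) → f = -168/5
  (59/34, 24/17) → f = -163/34
  (0, 6/5) → f = -72/5
  (3/5, 0) → f = 21/5
  (3/2, 0) → f = 21/2

At the optimal vertex, x_2 = 0 and -6x_1 + x_2 = -9.
Solving simultaneously gives x_1 = 3/2, x_2 = 0.

x_1 = 3/2, x_2 = 0, maximum f = 21/2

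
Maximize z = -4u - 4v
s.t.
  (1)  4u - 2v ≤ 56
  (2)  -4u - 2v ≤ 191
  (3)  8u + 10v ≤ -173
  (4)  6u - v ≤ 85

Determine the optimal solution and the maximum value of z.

Feasible corners and z = -4u - 4v:
  (-135/8, -247/4) → z = 629/2
  (107/28, -285/14) → z = 463/7
  (-391/6, 209/6) → z = 364/3

The optimum lies where 4u - 2v = 56 and -4u - 2v = 191.
Solving simultaneously gives u = -135/8, v = -247/4.

u = -135/8, v = -247/4, maximum z = 629/2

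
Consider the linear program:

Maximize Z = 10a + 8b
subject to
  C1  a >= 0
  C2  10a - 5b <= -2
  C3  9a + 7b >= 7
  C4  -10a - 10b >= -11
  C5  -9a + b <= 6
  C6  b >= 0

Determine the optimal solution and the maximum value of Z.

Extreme points and Z = 10a + 8b:
  (0, 1) → Z = 8
  (0, 11/10) → Z = 44/5
  (21/115, 88/115) → Z = 914/115
  (7/30, 13/15) → Z = 139/15

a = 7/30, b = 13/15, maximum Z = 139/15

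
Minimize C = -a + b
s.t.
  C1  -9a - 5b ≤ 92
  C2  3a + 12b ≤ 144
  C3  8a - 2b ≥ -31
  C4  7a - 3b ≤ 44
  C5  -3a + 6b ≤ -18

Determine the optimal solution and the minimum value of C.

a = -28/31, b = -520/31, minimum C = -492/31

Corner points and C = -a + b:
  (-339/58, -457/58) → C = -59/29
  (-28/31, -520/31) → C = -492/31
  (-37/7, -79/14) → C = -5/14
  (70/11, 2/11) → C = -68/11

The optimum lies where -9a - 5b = 92 and 7a - 3b = 44.
Solving simultaneously gives a = -28/31, b = -520/31.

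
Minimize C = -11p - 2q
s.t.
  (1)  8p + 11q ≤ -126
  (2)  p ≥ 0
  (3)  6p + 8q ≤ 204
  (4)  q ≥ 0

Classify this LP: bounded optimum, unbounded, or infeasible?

infeasible

The boundaries 8p + 11q = -126 and p = 0 meet at (0, -126/11), but that point violates q ≥ 0. Every candidate vertex is excluded by some other constraint, so the feasible region is empty.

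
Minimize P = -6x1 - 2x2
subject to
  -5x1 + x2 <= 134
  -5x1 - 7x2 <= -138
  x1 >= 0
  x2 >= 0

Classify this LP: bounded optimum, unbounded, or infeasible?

From the feasible point (0, 134), moving in the direction (1, 5) keeps every constraint satisfied while P decreases without bound.

unbounded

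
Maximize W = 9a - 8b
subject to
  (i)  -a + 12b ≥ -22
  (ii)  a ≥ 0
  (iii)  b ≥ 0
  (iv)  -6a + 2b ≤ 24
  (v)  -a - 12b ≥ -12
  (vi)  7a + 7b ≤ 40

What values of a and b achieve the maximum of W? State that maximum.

Feasible corners and W = 9a - 8b:
  (0, 0) → W = 0
  (0, 1) → W = -8
  (40/7, 0) → W = 360/7
  (36/7, 4/7) → W = 292/7

The optimum lies where b = 0 and 7a + 7b = 40.
Solving simultaneously gives a = 40/7, b = 0.

a = 40/7, b = 0, maximum W = 360/7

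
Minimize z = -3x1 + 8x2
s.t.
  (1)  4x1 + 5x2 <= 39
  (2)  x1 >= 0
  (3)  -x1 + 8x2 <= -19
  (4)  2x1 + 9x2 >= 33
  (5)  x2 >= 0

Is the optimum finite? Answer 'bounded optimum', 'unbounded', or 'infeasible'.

The boundaries 4x1 + 5x2 = 39 and x1 = 0 meet at (0, 39/5), but that point violates -x1 + 8x2 ≤ -19. Every candidate vertex is excluded by some other constraint, so the feasible region is empty.

infeasible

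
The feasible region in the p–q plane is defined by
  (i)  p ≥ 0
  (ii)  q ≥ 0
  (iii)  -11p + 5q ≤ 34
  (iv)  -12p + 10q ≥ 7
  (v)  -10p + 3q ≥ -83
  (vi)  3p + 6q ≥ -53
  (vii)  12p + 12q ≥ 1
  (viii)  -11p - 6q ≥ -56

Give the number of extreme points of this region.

4

The feasible vertices (each the meet of two boundaries and inside every other half-plane) are:
  (0, 34/5)
  (0, 7/10)
  (76/121, 90/11)
  (37/13, 107/26)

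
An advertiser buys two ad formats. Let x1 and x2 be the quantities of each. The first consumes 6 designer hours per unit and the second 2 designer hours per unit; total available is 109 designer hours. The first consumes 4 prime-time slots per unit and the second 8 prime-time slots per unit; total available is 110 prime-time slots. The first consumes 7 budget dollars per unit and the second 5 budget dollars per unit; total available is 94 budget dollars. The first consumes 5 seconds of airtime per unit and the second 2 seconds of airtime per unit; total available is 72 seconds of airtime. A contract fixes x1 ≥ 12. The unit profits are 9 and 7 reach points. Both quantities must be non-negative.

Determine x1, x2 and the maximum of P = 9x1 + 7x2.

x1 = 12, x2 = 2, maximum P = 122

Vertices and P = 9x1 + 7x2:
  (94/7, 0) → P = 846/7
  (12, 0) → P = 108
  (12, 2) → P = 122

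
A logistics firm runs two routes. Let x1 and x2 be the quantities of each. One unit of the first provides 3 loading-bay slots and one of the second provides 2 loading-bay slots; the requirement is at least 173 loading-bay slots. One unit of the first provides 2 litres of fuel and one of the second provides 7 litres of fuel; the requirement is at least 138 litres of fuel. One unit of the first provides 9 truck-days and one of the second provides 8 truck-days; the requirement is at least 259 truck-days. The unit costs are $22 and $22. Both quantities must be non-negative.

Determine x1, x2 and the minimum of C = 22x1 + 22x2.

Feasible corners and C = 22x1 + 22x2:
  (0, 173/2) → C = 1903
  (69, 0) → C = 1518
  (55, 4) → C = 1298
The feasible region is unbounded (it extends along (0, 1), (1, 0)), but C strictly increases along every unbounded feasible direction, so there is no improving ray and the minimum is attained at a vertex.

The optimum lies where 3x1 + 2x2 = 173 and 2x1 + 7x2 = 138.
Solving simultaneously gives x1 = 55, x2 = 4.

x1 = 55, x2 = 4, minimum C = 1298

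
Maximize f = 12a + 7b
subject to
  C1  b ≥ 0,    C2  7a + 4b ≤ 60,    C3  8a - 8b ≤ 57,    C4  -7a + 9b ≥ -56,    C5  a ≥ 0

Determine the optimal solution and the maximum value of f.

Corner points and f = 12a + 7b:
  (57/8, 0) → f = 171/2
  (0, 0) → f = 0
  (177/22, 81/88) → f = 9063/88
  (0, 15) → f = 105

At the optimal vertex, 7a + 4b = 60 and a = 0.
Solving simultaneously gives a = 0, b = 15.

a = 0, b = 15, maximum f = 105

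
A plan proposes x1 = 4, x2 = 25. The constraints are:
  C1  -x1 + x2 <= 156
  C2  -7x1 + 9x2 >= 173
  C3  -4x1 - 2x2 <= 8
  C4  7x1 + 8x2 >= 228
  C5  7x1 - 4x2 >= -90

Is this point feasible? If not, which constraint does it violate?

feasible

C1: 21 ≤ 156 ✓
C2: 197 ≥ 173 ✓
C3: -66 ≤ 8 ✓
C4: 228 ≥ 228 ✓
C5: -72 ≥ -90 ✓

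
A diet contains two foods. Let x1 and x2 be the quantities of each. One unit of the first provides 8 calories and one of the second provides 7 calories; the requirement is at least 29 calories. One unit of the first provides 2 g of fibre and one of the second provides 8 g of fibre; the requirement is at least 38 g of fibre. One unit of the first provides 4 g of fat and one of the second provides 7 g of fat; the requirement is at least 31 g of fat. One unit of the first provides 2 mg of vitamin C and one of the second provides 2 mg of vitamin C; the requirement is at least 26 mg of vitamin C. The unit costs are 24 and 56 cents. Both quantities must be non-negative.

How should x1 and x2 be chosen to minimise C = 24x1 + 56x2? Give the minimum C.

Corner points and C = 24x1 + 56x2:
  (0, 13) → C = 728
  (19, 0) → C = 456
  (11, 2) → C = 376
The feasible region is unbounded (it extends along (0, 1), (1, 0)), but C strictly increases along every unbounded feasible direction, so there is no improving ray and the minimum is attained at a vertex.

The optimum lies where 2x1 + 8x2 = 38 and 2x1 + 2x2 = 26.
Solving simultaneously gives x1 = 11, x2 = 2.

x1 = 11, x2 = 2, minimum C = 376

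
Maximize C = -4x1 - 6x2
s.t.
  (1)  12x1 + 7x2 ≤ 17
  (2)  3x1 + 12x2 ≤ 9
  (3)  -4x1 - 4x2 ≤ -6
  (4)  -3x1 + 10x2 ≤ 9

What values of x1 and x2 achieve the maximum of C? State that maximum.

At the optimal vertex, 12x1 + 7x2 = 17 and -4x1 - 4x2 = -6.
Solving simultaneously gives x1 = 13/10, x2 = 1/5.

x1 = 13/10, x2 = 1/5, maximum C = -32/5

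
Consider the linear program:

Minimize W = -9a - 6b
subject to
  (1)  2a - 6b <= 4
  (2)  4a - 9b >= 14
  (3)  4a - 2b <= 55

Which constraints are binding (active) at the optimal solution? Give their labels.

Vertices and W = -9a - 6b:
  (8, 2) → W = -84
  (161/10, 47/10) → W = -1731/10
  (467/28, 41/7) → W = -741/4

The minimum is at (467/28, 41/7). Substituting into each constraint, equality holds for (2) and (3); the remaining constraints have slack.

(2) and (3)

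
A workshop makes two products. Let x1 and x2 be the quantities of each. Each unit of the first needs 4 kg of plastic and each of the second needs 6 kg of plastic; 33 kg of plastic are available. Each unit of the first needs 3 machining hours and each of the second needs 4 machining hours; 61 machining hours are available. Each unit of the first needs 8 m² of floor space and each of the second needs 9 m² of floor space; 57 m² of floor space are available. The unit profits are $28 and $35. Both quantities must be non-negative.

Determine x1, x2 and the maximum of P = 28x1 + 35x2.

Feasible corners and P = 28x1 + 35x2:
  (0, 0) → P = 0
  (0, 11/2) → P = 385/2
  (57/8, 0) → P = 399/2
  (15/4, 3) → P = 210

x1 = 15/4, x2 = 3, maximum P = 210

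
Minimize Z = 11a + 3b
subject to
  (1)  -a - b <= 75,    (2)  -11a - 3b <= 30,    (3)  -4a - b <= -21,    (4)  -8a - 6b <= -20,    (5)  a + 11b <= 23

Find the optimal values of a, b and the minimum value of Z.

a = 53/8, b = -11/2, minimum Z = 451/8

Corner points and Z = 11a + 3b:
  (235, -310) → Z = 1655
  (53/8, -11/2) → Z = 451/8
  (208/43, 71/43) → Z = 2501/43
The feasible region is unbounded (it extends along (1, -1), (11, -1)), but Z strictly increases along every unbounded feasible direction, so there is no improving ray and the minimum is attained at a vertex.

The optimum lies where -4a - b = -21 and -8a - 6b = -20.
Solving simultaneously gives a = 53/8, b = -11/2.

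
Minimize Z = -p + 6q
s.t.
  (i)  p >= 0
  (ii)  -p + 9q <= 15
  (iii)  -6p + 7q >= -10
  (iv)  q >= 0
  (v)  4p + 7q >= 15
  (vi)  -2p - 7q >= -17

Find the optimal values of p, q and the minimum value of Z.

p = 5/2, q = 5/7, minimum Z = 25/14

Feasible corners and Z = -p + 6q:
  (30/43, 75/43) → Z = 420/43
  (48/25, 47/25) → Z = 234/25
  (5/2, 5/7) → Z = 25/14
  (27/8, 41/28) → Z = 303/56

The binding constraints are -6p + 7q = -10 and 4p + 7q = 15.
Solving simultaneously gives p = 5/2, q = 5/7.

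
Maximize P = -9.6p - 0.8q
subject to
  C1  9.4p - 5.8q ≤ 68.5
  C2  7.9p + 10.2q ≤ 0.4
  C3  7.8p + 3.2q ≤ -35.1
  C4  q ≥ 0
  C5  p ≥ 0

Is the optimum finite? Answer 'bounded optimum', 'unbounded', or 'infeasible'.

The boundaries 9.4p - 5.8q = 68.5 and 7.8p + 3.2q = -35.1 meet at (781/3766, -21606/1883), but that point violates q ≥ 0. Every candidate vertex is excluded by some other constraint, so the feasible region is empty.

infeasible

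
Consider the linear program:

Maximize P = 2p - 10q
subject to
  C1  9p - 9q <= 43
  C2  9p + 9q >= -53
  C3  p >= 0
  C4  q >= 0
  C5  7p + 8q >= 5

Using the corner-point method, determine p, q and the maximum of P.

p = 43/9, q = 0, maximum P = 86/9

Extreme points and P = 2p - 10q:
  (43/9, 0) → P = 86/9
  (0, 5/8) → P = -25/4
  (5/7, 0) → P = 10/7
The feasible region is unbounded (it extends along (0, 1), (1, 1)), but P strictly decreases along every unbounded feasible direction, so there is no improving ray and the maximum is attained at a vertex.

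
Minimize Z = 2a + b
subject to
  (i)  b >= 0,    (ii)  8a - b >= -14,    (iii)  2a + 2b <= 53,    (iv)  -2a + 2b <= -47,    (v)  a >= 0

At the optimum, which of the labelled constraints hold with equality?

(i) and (iv)

Feasible corners and Z = 2a + b:
  (53/2, 0) → Z = 53
  (47/2, 0) → Z = 47
  (25, 3/2) → Z = 103/2

The minimum is at (47/2, 0). Substituting into each constraint, equality holds for (i) and (iv); the remaining constraints have slack.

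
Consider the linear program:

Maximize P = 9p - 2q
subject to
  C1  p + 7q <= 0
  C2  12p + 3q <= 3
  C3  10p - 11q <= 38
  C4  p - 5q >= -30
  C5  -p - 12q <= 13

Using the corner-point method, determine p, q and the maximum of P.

Corner points and P = 9p - 2q:
  (7/27, -1/27) → P = 65/27
  (-35/2, 5/2) → P = -325/2
  (25/47, -53/47) → P = 331/47
  (-25, 1) → P = -227

p = 25/47, q = -53/47, maximum P = 331/47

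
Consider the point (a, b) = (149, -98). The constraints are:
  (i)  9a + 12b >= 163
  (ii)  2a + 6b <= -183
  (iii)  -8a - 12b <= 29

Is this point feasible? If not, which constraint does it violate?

feasible

(i): 165 ≥ 163 ✓
(ii): -290 ≤ -183 ✓
(iii): -16 ≤ 29 ✓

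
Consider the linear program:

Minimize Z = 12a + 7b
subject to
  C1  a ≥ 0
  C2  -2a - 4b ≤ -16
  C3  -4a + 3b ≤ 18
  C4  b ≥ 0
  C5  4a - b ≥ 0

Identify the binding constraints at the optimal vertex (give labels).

C2 and C5

Vertices and Z = 12a + 7b:
  (8, 0) → Z = 96
  (8/9, 32/9) → Z = 320/9
  (9/4, 9) → Z = 90
The feasible region is unbounded (it extends along (3, 4), (1, 0)), but Z strictly increases along every unbounded feasible direction, so there is no improving ray and the minimum is attained at a vertex.

The minimum is at (8/9, 32/9). Substituting into each constraint, equality holds for C2 and C5; the remaining constraints have slack.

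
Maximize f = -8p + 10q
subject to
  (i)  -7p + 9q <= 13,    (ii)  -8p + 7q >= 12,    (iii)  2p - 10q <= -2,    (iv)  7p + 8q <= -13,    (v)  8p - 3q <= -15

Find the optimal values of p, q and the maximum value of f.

p = -28/13, q = -3/13, maximum f = 194/13

Extreme points and f = -8p + 10q:
  (-28/13, -3/13) → f = 194/13
  (-32/17, -1/51) → f = 758/51
  (-72/37, -7/37) → f = 506/37

The binding constraints are -7p + 9q = 13 and 2p - 10q = -2.
Solving simultaneously gives p = -28/13, q = -3/13.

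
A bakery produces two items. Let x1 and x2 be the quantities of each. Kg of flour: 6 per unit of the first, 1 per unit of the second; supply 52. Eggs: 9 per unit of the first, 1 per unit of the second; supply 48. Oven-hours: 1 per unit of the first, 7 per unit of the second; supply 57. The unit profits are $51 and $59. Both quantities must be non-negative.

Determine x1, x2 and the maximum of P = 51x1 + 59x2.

x1 = 9/2, x2 = 15/2, maximum P = 672

Vertices and P = 51x1 + 59x2:
  (0, 0) → P = 0
  (0, 57/7) → P = 3363/7
  (16/3, 0) → P = 272
  (9/2, 15/2) → P = 672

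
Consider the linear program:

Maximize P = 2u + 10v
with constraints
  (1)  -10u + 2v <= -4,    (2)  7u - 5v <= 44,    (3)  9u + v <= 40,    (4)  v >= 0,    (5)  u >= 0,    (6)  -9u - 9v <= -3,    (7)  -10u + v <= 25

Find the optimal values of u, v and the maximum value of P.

u = 3, v = 13, maximum P = 136

Corner points and P = 2u + 10v:
  (3, 13) → P = 136
  (2/5, 0) → P = 4/5
  (40/9, 0) → P = 80/9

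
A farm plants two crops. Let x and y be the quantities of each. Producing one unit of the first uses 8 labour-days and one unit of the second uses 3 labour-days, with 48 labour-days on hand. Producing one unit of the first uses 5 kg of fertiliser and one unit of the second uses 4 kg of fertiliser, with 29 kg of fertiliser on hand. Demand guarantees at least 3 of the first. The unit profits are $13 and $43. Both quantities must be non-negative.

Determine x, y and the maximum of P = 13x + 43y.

x = 3, y = 7/2, maximum P = 379/2

Vertices and P = 13x + 43y:
  (29/5, 0) → P = 377/5
  (3, 0) → P = 39
  (3, 7/2) → P = 379/2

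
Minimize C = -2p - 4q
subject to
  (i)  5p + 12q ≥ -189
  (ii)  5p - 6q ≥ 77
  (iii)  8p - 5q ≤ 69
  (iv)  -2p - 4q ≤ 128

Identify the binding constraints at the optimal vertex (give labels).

(ii) and (iii)

Extreme points and C = -2p - 4q:
  (-7/3, -133/9) → C = 574/9
  (-117/121, -1857/121) → C = 7662/121
  (29/23, -271/23) → C = 1026/23

The minimum is at (29/23, -271/23). Substituting into each constraint, equality holds for (ii) and (iii); the remaining constraints have slack.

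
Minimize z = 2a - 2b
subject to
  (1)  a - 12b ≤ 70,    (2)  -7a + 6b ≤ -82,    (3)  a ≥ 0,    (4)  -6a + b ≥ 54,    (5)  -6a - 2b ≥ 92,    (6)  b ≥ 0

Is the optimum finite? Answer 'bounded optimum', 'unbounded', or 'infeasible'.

The boundaries -6a - 2b = 92 and b = 0 meet at (-46/3, 0), but that point violates -7a + 6b ≤ -82. Every candidate vertex is excluded by some other constraint, so the feasible region is empty.

infeasible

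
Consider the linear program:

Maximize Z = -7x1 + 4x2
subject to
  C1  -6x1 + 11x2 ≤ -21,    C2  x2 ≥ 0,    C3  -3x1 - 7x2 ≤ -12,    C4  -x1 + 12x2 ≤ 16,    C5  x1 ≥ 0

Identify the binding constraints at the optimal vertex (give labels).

C1 and C3

Extreme points and Z = -7x1 + 4x2:
  (93/25, 3/25) → Z = -639/25
  (428/61, 117/61) → Z = -2528/61
  (4, 0) → Z = -28
The feasible region is unbounded (it extends along (12, 1), (1, 0)), but Z strictly decreases along every unbounded feasible direction, so there is no improving ray and the maximum is attained at a vertex.

The maximum is at (93/25, 3/25). Substituting into each constraint, equality holds for C1 and C3; the remaining constraints have slack.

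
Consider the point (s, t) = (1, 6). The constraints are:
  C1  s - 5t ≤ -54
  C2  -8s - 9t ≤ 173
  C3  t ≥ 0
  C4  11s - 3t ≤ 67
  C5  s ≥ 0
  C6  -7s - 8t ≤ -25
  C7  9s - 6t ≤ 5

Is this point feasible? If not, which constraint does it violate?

not feasible — violates C1

Constraint C1: s - 5t = -29, which is not ≤ -54. All other constraints are satisfied.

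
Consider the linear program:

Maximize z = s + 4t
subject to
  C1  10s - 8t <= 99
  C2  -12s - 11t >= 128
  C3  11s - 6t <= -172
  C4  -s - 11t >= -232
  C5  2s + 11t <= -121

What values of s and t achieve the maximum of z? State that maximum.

Vertices and z = s + 4t:
  (-985/14, -2809/28) → z = -6603/14
  (-374/19, -141/19) → z = -938/19
  (-353, 585/11) → z = -1543/11
The feasible region is unbounded (it extends along (-4, -5), (-11, 1)), but z strictly decreases along every unbounded feasible direction, so there is no improving ray and the maximum is attained at a vertex.

At the optimal vertex, 11s - 6t = -172 and 2s + 11t = -121.
Solving simultaneously gives s = -374/19, t = -141/19.

s = -374/19, t = -141/19, maximum z = -938/19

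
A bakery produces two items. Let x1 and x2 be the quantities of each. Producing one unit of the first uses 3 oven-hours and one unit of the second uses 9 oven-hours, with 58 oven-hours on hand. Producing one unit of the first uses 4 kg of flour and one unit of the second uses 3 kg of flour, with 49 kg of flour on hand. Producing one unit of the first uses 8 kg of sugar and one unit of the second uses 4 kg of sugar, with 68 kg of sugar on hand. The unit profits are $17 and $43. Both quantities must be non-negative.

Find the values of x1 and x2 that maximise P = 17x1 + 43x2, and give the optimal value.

Corner points and P = 17x1 + 43x2:
  (0, 0) → P = 0
  (0, 58/9) → P = 2494/9
  (17/2, 0) → P = 289/2
  (19/3, 13/3) → P = 294

x1 = 19/3, x2 = 13/3, maximum P = 294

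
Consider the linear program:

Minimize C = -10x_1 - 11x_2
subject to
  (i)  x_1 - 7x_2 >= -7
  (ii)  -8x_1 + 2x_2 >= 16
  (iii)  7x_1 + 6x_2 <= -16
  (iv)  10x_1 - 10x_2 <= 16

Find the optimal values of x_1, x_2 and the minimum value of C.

Vertices and C = -10x_1 - 11x_2:
  (-14/5, 3/5) → C = 107/5
  (-64/31, -8/31) → C = 728/31
  (-16/5, -24/5) → C = 424/5
The feasible region is unbounded (it extends along (-7, -1), (-1, -1)), but C strictly increases along every unbounded feasible direction, so there is no improving ray and the minimum is attained at a vertex.

x_1 = -14/5, x_2 = 3/5, minimum C = 107/5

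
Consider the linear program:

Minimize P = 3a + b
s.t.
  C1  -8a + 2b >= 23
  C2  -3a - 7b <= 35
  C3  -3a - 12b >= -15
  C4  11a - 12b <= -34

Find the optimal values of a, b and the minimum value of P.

a = -35, b = 10, minimum P = -95

Corner points and P = 3a + b:
  (-41/17, 63/34) → P = -183/34
  (-104/37, 19/74) → P = -605/74
  (-35, 10) → P = -95
  (-658/113, -283/113) → P = -2257/113

The binding constraints are -3a - 7b = 35 and -3a - 12b = -15.
Solving simultaneously gives a = -35, b = 10.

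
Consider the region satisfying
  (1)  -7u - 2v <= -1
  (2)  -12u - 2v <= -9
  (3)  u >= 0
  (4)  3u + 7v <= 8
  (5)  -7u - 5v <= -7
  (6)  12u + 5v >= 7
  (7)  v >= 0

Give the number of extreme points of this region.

4

Of the 21 pairwise boundary intersections, those satisfying every inequality are:
  (47/78, 23/26)
  (31/46, 21/46)
  (8/3, 0)
  (1, 0)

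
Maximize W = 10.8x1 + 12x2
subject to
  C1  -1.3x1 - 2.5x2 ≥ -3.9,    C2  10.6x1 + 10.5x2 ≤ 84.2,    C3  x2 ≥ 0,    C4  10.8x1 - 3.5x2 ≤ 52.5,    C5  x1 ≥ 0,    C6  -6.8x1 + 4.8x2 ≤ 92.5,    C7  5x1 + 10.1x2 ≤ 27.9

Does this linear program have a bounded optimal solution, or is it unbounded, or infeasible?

bounded optimum

Feasible corners and W = 10.8x1 + 12x2:
  (3, 0) → W = 32.4
  (0, 1.56) → W = 18.72
  (0, 0) → W = 0
The feasible region has finitely many vertices and no improving ray; the maximum is 32.4 at (3, 0).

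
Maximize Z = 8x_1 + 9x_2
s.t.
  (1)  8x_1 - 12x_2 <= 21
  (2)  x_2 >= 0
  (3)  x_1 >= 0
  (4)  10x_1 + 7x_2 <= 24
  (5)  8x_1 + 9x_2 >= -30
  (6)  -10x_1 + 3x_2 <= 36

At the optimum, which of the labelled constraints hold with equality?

(3) and (4)

Vertices and Z = 8x_1 + 9x_2:
  (0, 0) → Z = 0
  (12/5, 0) → Z = 96/5
  (0, 24/7) → Z = 216/7

The maximum is at (0, 24/7). Substituting into each constraint, equality holds for (3) and (4); the remaining constraints have slack.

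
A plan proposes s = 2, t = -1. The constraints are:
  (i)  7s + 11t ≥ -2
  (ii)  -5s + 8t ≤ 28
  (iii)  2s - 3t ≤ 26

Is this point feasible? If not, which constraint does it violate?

(i): 3 ≥ -2 ✓
(ii): -18 ≤ 28 ✓
(iii): 7 ≤ 26 ✓

feasible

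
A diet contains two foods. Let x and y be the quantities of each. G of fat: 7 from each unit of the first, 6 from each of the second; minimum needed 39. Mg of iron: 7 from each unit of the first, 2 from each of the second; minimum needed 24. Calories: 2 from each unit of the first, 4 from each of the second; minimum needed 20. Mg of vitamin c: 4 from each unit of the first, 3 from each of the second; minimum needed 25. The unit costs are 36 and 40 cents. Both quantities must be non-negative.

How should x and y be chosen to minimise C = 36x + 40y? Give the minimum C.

Corner points and C = 36x + 40y:
  (0, 12) → C = 480
  (10, 0) → C = 360
  (22/13, 79/13) → C = 304
  (4, 3) → C = 264
The feasible region is unbounded (it extends along (0, 1), (1, 0)), but C strictly increases along every unbounded feasible direction, so there is no improving ray and the minimum is attained at a vertex.

The optimum lies where 2x + 4y = 20 and 4x + 3y = 25.
Solving simultaneously gives x = 4, y = 3.

x = 4, y = 3, minimum C = 264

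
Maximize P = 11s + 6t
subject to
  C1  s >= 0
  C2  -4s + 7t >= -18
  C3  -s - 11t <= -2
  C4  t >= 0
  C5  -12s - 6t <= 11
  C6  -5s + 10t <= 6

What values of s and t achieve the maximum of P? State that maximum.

s = 222/5, t = 114/5, maximum P = 3126/5

Feasible corners and P = 11s + 6t:
  (0, 2/11) → P = 12/11
  (0, 3/5) → P = 18/5
  (9/2, 0) → P = 99/2
  (222/5, 114/5) → P = 3126/5
  (2, 0) → P = 22

The optimum lies where -4s + 7t = -18 and -5s + 10t = 6.
Solving simultaneously gives s = 222/5, t = 114/5.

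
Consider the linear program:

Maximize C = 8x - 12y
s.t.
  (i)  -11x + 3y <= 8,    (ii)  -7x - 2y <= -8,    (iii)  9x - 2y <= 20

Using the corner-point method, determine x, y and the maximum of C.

x = 7/4, y = -17/8, maximum C = 79/2

Vertices and C = 8x - 12y:
  (8/43, 144/43) → C = -1664/43
  (76/5, 292/5) → C = -2896/5
  (7/4, -17/8) → C = 79/2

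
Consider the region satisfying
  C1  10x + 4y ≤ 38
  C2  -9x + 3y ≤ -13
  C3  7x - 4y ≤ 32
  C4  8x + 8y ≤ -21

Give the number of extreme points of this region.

Pairwise boundary intersections that survive every other constraint:
  (-44/15, -197/15)
  (41/96, -293/96)
  (43/22, -403/88)

3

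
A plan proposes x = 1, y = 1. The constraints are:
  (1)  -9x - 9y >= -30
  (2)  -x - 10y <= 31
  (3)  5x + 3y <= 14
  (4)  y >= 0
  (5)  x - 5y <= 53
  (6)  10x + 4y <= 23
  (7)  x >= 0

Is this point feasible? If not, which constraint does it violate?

feasible

(1): -18 ≥ -30 ✓
(2): -11 ≤ 31 ✓
(3): 8 ≤ 14 ✓
(4): 1 ≥ 0 ✓
(5): -4 ≤ 53 ✓
(6): 14 ≤ 23 ✓
(7): 1 ≥ 0 ✓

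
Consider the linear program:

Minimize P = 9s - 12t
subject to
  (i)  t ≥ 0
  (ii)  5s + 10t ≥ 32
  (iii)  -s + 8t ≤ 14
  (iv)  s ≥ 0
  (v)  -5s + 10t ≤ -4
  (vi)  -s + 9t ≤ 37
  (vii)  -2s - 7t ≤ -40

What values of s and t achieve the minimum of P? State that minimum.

Feasible corners and P = 9s - 12t:
  (20, 0) → P = 180
  (170, 23) → P = 1254
  (222/23, 68/23) → P = 1182/23
The feasible region is unbounded (it extends along (1, 0), (9, 1)), but P strictly increases along every unbounded feasible direction, so there is no improving ray and the minimum is attained at a vertex.

s = 222/23, t = 68/23, minimum P = 1182/23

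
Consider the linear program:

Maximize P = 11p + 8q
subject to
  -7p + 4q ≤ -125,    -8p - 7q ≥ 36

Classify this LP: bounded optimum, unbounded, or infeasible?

From the feasible point (731/81, -1252/81), moving in the direction (7, -8) keeps every constraint satisfied while P increases without bound.

unbounded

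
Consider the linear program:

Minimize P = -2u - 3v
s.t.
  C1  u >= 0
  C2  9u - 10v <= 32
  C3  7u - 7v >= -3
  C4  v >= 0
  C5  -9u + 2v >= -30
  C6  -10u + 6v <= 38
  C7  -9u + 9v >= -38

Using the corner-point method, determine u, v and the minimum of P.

Feasible corners and P = -2u - 3v:
  (0, 3/7) → P = -9/7
  (0, 0) → P = 0
  (216/49, 237/49) → P = -1143/49
  (10/3, 0) → P = -20/3

At the optimal vertex, 7u - 7v = -3 and -9u + 2v = -30.
Solving simultaneously gives u = 216/49, v = 237/49.

u = 216/49, v = 237/49, minimum P = -1143/49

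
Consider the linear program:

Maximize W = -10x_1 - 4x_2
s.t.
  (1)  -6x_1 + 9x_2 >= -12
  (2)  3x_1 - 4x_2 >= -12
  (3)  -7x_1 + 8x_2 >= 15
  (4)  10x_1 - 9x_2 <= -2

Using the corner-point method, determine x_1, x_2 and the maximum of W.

Vertices and W = -10x_1 - 4x_2:
  (-52, -36) → W = 664
  (-77/5, -58/5) → W = 1002/5
  (100/13, 114/13) → W = -112
  (7, 8) → W = -102

x_1 = -52, x_2 = -36, maximum W = 664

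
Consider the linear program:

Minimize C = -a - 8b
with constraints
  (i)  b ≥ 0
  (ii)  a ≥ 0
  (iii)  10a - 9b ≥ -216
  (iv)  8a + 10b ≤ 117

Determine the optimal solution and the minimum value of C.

a = 0, b = 117/10, minimum C = -468/5

Extreme points and C = -a - 8b:
  (0, 0) → C = 0
  (117/8, 0) → C = -117/8
  (0, 117/10) → C = -468/5

The binding constraints are a = 0 and 8a + 10b = 117.
Solving simultaneously gives a = 0, b = 117/10.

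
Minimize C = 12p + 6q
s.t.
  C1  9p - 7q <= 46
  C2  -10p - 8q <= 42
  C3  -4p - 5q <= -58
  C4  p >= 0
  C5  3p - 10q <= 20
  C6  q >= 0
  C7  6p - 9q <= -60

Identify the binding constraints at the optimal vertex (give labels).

C3 and C4

Corner points and C = 12p + 6q:
  (278/13, 272/13) → C = 4968/13
  (0, 58/5) → C = 348/5
  (37/11, 98/11) → C = 1032/11
The feasible region is unbounded (it extends along (0, 1), (7, 9)), but C strictly increases along every unbounded feasible direction, so there is no improving ray and the minimum is attained at a vertex.

The minimum is at (0, 58/5). Substituting into each constraint, equality holds for C3 and C4; the remaining constraints have slack.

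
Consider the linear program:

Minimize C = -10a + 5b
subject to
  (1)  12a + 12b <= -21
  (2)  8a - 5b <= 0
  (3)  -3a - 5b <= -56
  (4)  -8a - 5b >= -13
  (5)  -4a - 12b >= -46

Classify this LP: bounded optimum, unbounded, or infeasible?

infeasible

The boundaries 12a + 12b = -21 and 8a - 5b = 0 meet at (-35/52, -14/13), but that point violates -3a - 5b ≤ -56. Every candidate vertex is excluded by some other constraint, so the feasible region is empty.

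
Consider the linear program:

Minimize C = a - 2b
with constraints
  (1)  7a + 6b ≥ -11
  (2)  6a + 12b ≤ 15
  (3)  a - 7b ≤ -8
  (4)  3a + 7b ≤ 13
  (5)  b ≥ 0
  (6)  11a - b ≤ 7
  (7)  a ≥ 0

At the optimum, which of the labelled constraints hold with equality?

(2) and (7)

Corner points and C = a - 2b:
  (1/6, 7/6) → C = -13/6
  (0, 5/4) → C = -5/2
  (0, 8/7) → C = -16/7

The minimum is at (0, 5/4). Substituting into each constraint, equality holds for (2) and (7); the remaining constraints have slack.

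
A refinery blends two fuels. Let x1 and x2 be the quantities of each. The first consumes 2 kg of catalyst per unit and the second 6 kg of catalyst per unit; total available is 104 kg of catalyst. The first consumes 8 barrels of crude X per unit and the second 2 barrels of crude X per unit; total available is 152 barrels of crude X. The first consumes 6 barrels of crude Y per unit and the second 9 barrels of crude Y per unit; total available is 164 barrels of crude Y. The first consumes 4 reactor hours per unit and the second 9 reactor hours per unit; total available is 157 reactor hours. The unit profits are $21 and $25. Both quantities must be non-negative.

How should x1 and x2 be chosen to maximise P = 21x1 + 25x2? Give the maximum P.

x1 = 52/3, x2 = 20/3, maximum P = 1592/3

Feasible corners and P = 21x1 + 25x2:
  (0, 0) → P = 0
  (0, 52/3) → P = 1300/3
  (19, 0) → P = 399
  (1, 17) → P = 446
  (52/3, 20/3) → P = 1592/3
  (7/2, 143/9) → P = 8473/18

The optimum lies where 8x1 + 2x2 = 152 and 6x1 + 9x2 = 164.
Solving simultaneously gives x1 = 52/3, x2 = 20/3.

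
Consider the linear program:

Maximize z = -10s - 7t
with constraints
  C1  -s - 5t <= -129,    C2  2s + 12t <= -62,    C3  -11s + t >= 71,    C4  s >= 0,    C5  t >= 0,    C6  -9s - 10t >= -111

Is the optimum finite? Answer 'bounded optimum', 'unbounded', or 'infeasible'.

The boundaries t = 0 and -9s - 10t = -111 meet at (37/3, 0), but that point violates -s - 5t ≤ -129. Every candidate vertex is excluded by some other constraint, so the feasible region is empty.

infeasible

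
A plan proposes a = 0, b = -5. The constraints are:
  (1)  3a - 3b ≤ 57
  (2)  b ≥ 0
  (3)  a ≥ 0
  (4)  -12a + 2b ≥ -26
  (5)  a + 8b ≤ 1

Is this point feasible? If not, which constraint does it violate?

not feasible — violates (2)

Constraint (2): b = -5, which is not ≥ 0. All other constraints are satisfied.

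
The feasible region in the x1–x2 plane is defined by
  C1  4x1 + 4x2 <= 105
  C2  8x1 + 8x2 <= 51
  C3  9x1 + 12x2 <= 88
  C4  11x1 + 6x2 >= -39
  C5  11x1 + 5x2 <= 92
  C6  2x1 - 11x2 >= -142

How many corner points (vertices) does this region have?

Intersecting each pair of boundary lines and keeping only the points that satisfy every inequality leaves:
  (-23/6, 245/24)
  (481/48, -175/48)
  (-736/123, 1454/123)
  (747/11, -131)
  (-183/19, 212/19)

5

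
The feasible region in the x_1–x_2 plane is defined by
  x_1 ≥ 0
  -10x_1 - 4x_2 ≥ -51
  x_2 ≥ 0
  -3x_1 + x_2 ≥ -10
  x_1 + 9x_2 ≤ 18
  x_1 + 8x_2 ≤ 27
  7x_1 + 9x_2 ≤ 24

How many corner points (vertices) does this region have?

5

Of the 21 pairwise boundary intersections, those satisfying every inequality are:
  (0, 0)
  (0, 2)
  (10/3, 0)
  (57/17, 1/17)
  (1, 17/9)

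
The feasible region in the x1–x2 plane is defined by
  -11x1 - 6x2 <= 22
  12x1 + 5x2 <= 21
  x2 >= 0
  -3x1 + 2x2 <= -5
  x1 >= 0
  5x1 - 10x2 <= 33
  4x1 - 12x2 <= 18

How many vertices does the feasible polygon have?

Pairwise boundary intersections that survive every other constraint:
  (7/4, 0)
  (67/39, 1/13)
  (5/3, 0)

3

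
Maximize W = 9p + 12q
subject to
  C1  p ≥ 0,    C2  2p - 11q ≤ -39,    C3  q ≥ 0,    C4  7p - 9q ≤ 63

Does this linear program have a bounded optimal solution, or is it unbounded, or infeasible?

From the feasible point (0, 39/11), moving in the direction (0, 1) keeps every constraint satisfied while W increases without bound.

unbounded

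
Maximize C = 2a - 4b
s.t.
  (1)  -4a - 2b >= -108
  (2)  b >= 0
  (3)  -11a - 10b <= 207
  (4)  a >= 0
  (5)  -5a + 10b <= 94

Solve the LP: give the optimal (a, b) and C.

a = 27, b = 0, maximum C = 54

Extreme points and C = 2a - 4b:
  (27, 0) → C = 54
  (446/25, 458/25) → C = -188/5
  (0, 0) → C = 0
  (0, 47/5) → C = -188/5

The optimum lies where -4a - 2b = -108 and b = 0.
Solving simultaneously gives a = 27, b = 0.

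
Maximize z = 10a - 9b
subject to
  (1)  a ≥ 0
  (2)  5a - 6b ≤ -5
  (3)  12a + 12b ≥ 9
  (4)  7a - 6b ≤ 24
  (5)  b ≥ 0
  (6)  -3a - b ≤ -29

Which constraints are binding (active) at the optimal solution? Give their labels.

(2) and (4)

Vertices and z = 10a - 9b:
  (0, 29) → z = -261
  (29/2, 155/12) → z = 115/4
  (169/23, 160/23) → z = 250/23
The feasible region is unbounded (it extends along (0, 1), (6, 7)), but z strictly decreases along every unbounded feasible direction, so there is no improving ray and the maximum is attained at a vertex.

The maximum is at (29/2, 155/12). Substituting into each constraint, equality holds for (2) and (4); the remaining constraints have slack.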